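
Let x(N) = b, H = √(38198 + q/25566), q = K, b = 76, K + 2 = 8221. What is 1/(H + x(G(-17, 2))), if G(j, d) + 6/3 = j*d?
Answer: -1943016/828909071 + √24967200485442/828909071 ≈ 0.0036840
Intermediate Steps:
K = 8219 (K = -2 + 8221 = 8219)
G(j, d) = -2 + d*j (G(j, d) = -2 + j*d = -2 + d*j)
q = 8219
H = √24967200485442/25566 (H = √(38198 + 8219/25566) = √(976578287/25566) = √24967200485442/25566 ≈ 195.44)
x(N) = 76
1/(H + x(G(-17, 2))) = 1/(√24967200485442/25566 + 76) = 1/(76 + √24967200485442/25566)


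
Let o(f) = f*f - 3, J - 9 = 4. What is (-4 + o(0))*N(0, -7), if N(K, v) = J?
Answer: -91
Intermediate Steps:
J = 13 (J = 9 + 4 = 13)
N(K, v) = 13
o(f) = -3 + f**2 (o(f) = f**2 - 3 = -3 + f**2)
(-4 + o(0))*N(0, -7) = (-4 + (-3 + 0**2))*13 = (-4 + (-3 + 0))*13 = (-4 - 3)*13 = -7*13 = -91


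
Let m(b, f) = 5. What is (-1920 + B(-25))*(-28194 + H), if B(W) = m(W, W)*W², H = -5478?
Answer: -40574760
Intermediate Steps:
B(W) = 5*W²
(-1920 + B(-25))*(-28194 + H) = (-1920 + 5*(-25)²)*(-28194 - 5478) = (-1920 + 5*625)*(-33672) = (-1920 + 3125)*(-33672) = 1205*(-33672) = -40574760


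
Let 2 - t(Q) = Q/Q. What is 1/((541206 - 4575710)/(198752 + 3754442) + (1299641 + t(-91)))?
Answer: 1976597/2568866461022 ≈ 7.6944e-7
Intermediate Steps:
t(Q) = 1 (t(Q) = 2 - Q/Q = 2 - 1*1 = 2 - 1 = 1)
1/((541206 - 4575710)/(198752 + 3754442) + (1299641 + t(-91))) = 1/((541206 - 4575710)/(198752 + 3754442) + (1299641 + 1)) = 1/(-4034504/3953194 + 1299642) = 1/(-4034504*1/3953194 + 1299642) = 1/(-2017252/1976597 + 1299642) = 1/(2568866461022/1976597) = 1976597/2568866461022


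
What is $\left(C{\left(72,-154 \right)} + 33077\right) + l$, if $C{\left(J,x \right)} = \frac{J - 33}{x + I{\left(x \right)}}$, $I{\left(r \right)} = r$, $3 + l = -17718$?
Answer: $\frac{4729609}{308} \approx 15356.0$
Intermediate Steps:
$l = -17721$ ($l = -3 - 17718 = -17721$)
$C{\left(J,x \right)} = \frac{-33 + J}{2 x}$ ($C{\left(J,x \right)} = \frac{J - 33}{x + x} = \frac{-33 + J}{2 x}$)
$\left(C{\left(72,-154 \right)} + 33077\right) + l = \left(\frac{-33 + 72}{2 \left(-154\right)} + 33077\right) - 17721 = \left(\frac{1}{2} \left(- \frac{1}{154}\right) 39 + 33077\right) - 17721 = \left(- \frac{39}{308} + 33077\right) - 17721 = \frac{10187677}{308} - 17721 = \frac{4729609}{308}$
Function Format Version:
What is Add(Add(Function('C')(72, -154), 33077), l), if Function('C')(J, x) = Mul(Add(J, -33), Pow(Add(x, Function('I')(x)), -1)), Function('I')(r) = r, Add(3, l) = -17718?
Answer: Rational(4729609, 308) ≈ 15356.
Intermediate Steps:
l = -17721 (l = Add(-3, -17718) = -17721)
Function('C')(J, x) = Mul(Rational(1, 2), Pow(x, -1), Add(-33, J)) (Function('C')(J, x) = Mul(Add(J, -33), Pow(Add(x, x), -1)) = Mul(Add(-33, J), Pow(Mul(2, x), -1)) = Mul(Add(-33, J), Mul(Rational(1, 2), Pow(x, -1))) = Mul(Rational(1, 2), Pow(x, -1), Add(-33, J)))
Add(Add(Function('C')(72, -154), 33077), l) = Add(Add(Mul(Rational(1, 2), Pow(-154, -1), Add(-33, 72)), 33077), -17721) = Add(Add(Mul(Rational(1, 2), Rational(-1, 154), 39), 33077), -17721) = Add(Add(Rational(-39, 308), 33077), -17721) = Add(Rational(10187677, 308), -17721) = Rational(4729609, 308)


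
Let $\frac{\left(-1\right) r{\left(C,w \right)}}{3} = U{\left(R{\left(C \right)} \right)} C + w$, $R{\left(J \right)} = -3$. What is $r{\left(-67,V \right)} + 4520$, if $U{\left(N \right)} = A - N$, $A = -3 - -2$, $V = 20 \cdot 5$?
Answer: $4622$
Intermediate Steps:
$V = 100$
$A = -1$ ($A = -3 + 2 = -1$)
$U{\left(N \right)} = -1 - N$
$r{\left(C,w \right)} = - 6 C - 3 w$ ($r{\left(C,w \right)} = - 3 \left(\left(-1 - -3\right) C + w\right) = - 3 \left(\left(-1 + 3\right) C + w\right) = - 3 \left(2 C + w\right) = - 3 \left(w + 2 C\right) = - 6 C - 3 w$)
$r{\left(-67,V \right)} + 4520 = \left(\left(-6\right) \left(-67\right) - 300\right) + 4520 = \left(402 - 300\right) + 4520 = 102 + 4520 = 4622$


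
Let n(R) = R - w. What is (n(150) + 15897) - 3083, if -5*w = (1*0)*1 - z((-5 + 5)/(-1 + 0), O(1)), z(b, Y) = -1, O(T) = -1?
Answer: 64821/5 ≈ 12964.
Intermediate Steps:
w = -1/5 (w = -((1*0)*1 - 1*(-1))/5 = -(0*1 + 1)/5 = -(0 + 1)/5 = -1/5*1 = -1/5 ≈ -0.20000)
n(R) = 1/5 + R (n(R) = R - 1*(-1/5) = R + 1/5 = 1/5 + R)
(n(150) + 15897) - 3083 = ((1/5 + 150) + 15897) - 3083 = (751/5 + 15897) - 3083 = 80236/5 - 3083 = 64821/5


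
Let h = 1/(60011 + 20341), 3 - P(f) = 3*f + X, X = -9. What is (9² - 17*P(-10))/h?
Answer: -50862816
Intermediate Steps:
P(f) = 12 - 3*f (P(f) = 3 - (3*f - 9) = 3 - (-9 + 3*f) = 3 + (9 - 3*f) = 12 - 3*f)
h = 1/80352 ≈ 1.2445e-5
(9² - 17*P(-10))/h = (9² - 17*(12 - 3*(-10)))/(1/80352) = (81 - 17*(12 + 30))*80352 = (81 - 17*42)*80352 = (81 - 714)*80352 = -633*80352 = -50862816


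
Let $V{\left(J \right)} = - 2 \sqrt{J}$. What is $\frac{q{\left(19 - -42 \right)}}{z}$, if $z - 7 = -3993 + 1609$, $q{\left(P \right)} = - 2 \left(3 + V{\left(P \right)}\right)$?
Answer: $\frac{6}{2377} - \frac{4 \sqrt{61}}{2377} \approx -0.010619$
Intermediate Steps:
$q{\left(P \right)} = -6 + 4 \sqrt{P}$ ($q{\left(P \right)} = - 2 \left(3 - 2 \sqrt{P}\right) = -6 + 4 \sqrt{P}$)
$z = -2377$ ($z = 7 + \left(-3993 + 1609\right) = 7 - 2384 = -2377$)
$\frac{q{\left(19 - -42 \right)}}{z} = \frac{-6 + 4 \sqrt{19 - -42}}{-2377} = \left(-6 + 4 \sqrt{19 + 42}\right) \left(- \frac{1}{2377}\right) = \left(-6 + 4 \sqrt{61}\right) \left(- \frac{1}{2377}\right) = \frac{6}{2377} - \frac{4 \sqrt{61}}{2377}$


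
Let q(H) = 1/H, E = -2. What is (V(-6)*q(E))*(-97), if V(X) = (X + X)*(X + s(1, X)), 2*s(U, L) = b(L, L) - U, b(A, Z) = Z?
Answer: 5529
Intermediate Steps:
s(U, L) = L/2 - U/2 (s(U, L) = (L - U)/2 = L/2 - U/2)
V(X) = 2*X*(-½ + 3*X/2) (V(X) = (X + X)*(X + (X/2 - ½*1)) = (2*X)*(X + (X/2 - ½)) = (2*X)*(X + (-½ + X/2)) = (2*X)*(-½ + 3*X/2) = 2*X*(-½ + 3*X/2))
(V(-6)*q(E))*(-97) = (-6*(-1 + 3*(-6))/(-2))*(-97) = (-6*(-1 - 18)*(-½))*(-97) = (-6*(-19)*(-½))*(-97) = (114*(-½))*(-97) = -57*(-97) = 5529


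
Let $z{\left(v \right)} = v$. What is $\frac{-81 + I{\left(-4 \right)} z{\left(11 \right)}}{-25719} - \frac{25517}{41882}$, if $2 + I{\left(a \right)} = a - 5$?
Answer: $- \frac{647811559}{1077163158} \approx -0.60141$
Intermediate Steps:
$I{\left(a \right)} = -7 + a$ ($I{\left(a \right)} = -2 + \left(a - 5\right) = -2 + \left(-5 + a\right) = -7 + a$)
$\frac{-81 + I{\left(-4 \right)} z{\left(11 \right)}}{-25719} - \frac{25517}{41882} = \frac{-81 + \left(-7 - 4\right) 11}{-25719} - \frac{25517}{41882} = \left(-81 - 121\right) \left(- \frac{1}{25719}\right) - \frac{25517}{41882} = \left(-202\right) \left(- \frac{1}{25719}\right) - \frac{25517}{41882} = \frac{202}{25719} - \frac{25517}{41882} = - \frac{647811559}{1077163158}$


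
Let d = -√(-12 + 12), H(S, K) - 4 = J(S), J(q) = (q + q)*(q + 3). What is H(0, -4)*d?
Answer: 0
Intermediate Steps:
J(q) = 2*q*(3 + q) (J(q) = (2*q)*(3 + q) = 2*q*(3 + q))
H(S, K) = 4 + 2*S*(3 + S)
d = 0 (d = -√0 = -1*0 = 0)
H(0, -4)*d = (4 + 2*0*(3 + 0))*0 = (4 + 2*0*3)*0 = (4 + 0)*0 = 4*0 = 0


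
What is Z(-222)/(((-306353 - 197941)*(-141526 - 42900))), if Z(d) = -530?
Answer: -265/46502462622 ≈ -5.6986e-9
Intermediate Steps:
Z(-222)/(((-306353 - 197941)*(-141526 - 42900))) = -530*1/((-306353 - 197941)*(-141526 - 42900)) = -530/((-504294*(-184426))) = -530/93004925244 = -530*1/93004925244 = -265/46502462622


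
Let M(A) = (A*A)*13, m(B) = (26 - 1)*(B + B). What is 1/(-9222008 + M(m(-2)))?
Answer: -1/9092008 ≈ -1.0999e-7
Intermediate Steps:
m(B) = 50*B (m(B) = 25*(2*B) = 50*B)
M(A) = 13*A² (M(A) = A²*13 = 13*A²)
1/(-9222008 + M(m(-2))) = 1/(-9222008 + 13*(50*(-2))²) = 1/(-9222008 + 13*(-100)²) = 1/(-9222008 + 13*10000) = 1/(-9222008 + 130000) = 1/(-9092008) = -1/9092008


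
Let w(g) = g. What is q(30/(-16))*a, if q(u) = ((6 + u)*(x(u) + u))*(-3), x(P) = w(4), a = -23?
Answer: 38709/64 ≈ 604.83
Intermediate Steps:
x(P) = 4
q(u) = -3*(4 + u)*(6 + u) (q(u) = ((6 + u)*(4 + u))*(-3) = ((4 + u)*(6 + u))*(-3) = -3*(4 + u)*(6 + u))
q(30/(-16))*a = (-72 - 900/(-16) - 3*(30/(-16))²)*(-23) = (-72 - 900*(-1)/16 - 3*(30*(-1/16))²)*(-23) = (-72 - 30*(-15/8) - 3*(-15/8)²)*(-23) = (-72 + 225/4 - 3*225/64)*(-23) = (-72 + 225/4 - 675/64)*(-23) = -1683/64*(-23) = 38709/64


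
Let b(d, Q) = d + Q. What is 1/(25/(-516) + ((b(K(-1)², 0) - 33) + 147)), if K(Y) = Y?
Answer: 516/59315 ≈ 0.0086993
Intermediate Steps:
b(d, Q) = Q + d
1/(25/(-516) + ((b(K(-1)², 0) - 33) + 147)) = 1/(25/(-516) + (((0 + (-1)²) - 33) + 147)) = 1/(25*(-1/516) + (((0 + 1) - 33) + 147)) = 1/(-25/516 + ((1 - 33) + 147)) = 1/(-25/516 + (-32 + 147)) = 1/(-25/516 + 115) = 1/(59315/516) = 516/59315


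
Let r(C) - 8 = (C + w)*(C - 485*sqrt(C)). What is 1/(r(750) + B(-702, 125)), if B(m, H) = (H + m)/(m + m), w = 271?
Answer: -1509475231836/361362828701523413519 - 4880582974800*sqrt(30)/361362828701523413519 ≈ -7.8153e-8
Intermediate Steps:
r(C) = 8 + (271 + C)*(C - 485*sqrt(C)) (r(C) = 8 + (C + 271)*(C - 485*sqrt(C)) = 8 + (271 + C)*(C - 485*sqrt(C)))
B(m, H) = (H + m)/(2*m) (B(m, H) = (H + m)/((2*m)) = (H + m)*(1/(2*m)) = (H + m)/(2*m))
1/(r(750) + B(-702, 125)) = 1/((8 + 750**2 - 657175*sqrt(30) - 1818750*sqrt(30) + 271*750) + (1/2)*(125 - 702)/(-702)) = 1/((8 + 562500 - 657175*sqrt(30) - 1818750*sqrt(30) + 203250) + (1/2)*(-1/702)*(-577)) = 1/((8 + 562500 - 657175*sqrt(30) - 1818750*sqrt(30) + 203250) + 577/1404) = 1/((765758 - 2475925*sqrt(30)) + 577/1404) = 1/(1075124809/1404 - 2475925*sqrt(30))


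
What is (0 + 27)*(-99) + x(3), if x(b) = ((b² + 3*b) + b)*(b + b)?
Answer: -2547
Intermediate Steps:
x(b) = 2*b*(b² + 4*b) (x(b) = (b² + 4*b)*(2*b) = 2*b*(b² + 4*b))
(0 + 27)*(-99) + x(3) = (0 + 27)*(-99) + 2*3²*(4 + 3) = 27*(-99) + 2*9*7 = -2673 + 126 = -2547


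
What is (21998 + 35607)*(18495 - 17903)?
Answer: 34102160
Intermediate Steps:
(21998 + 35607)*(18495 - 17903) = 57605*592 = 34102160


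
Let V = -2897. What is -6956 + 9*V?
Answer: -33029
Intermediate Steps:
-6956 + 9*V = -6956 + 9*(-2897) = -6956 - 26073 = -33029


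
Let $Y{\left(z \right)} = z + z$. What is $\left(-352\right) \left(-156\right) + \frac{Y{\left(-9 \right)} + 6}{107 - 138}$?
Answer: $\frac{1702284}{31} \approx 54912.0$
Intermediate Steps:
$Y{\left(z \right)} = 2 z$
$\left(-352\right) \left(-156\right) + \frac{Y{\left(-9 \right)} + 6}{107 - 138} = \left(-352\right) \left(-156\right) + \frac{2 \left(-9\right) + 6}{107 - 138} = 54912 + \frac{-18 + 6}{-31} = 54912 - - \frac{12}{31} = 54912 + \frac{12}{31} = \frac{1702284}{31}$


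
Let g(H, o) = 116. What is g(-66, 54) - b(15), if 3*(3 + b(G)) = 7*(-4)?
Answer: 385/3 ≈ 128.33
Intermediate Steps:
b(G) = -37/3 (b(G) = -3 + (7*(-4))/3 = -3 + (⅓)*(-28) = -3 - 28/3 = -37/3)
g(-66, 54) - b(15) = 116 - 1*(-37/3) = 116 + 37/3 = 385/3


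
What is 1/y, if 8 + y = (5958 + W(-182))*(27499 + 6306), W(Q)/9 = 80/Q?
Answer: 91/18316156762 ≈ 4.9683e-9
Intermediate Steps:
W(Q) = 720/Q (W(Q) = 9*(80/Q) = 720/Q)
y = 18316156762/91 (y = -8 + (5958 + 720/(-182))*(27499 + 6306) = -8 + (5958 + 720*(-1/182))*33805 = -8 + (5958 - 360/91)*33805 = -8 + (541818/91)*33805 = -8 + 18316157490/91 = 18316156762/91 ≈ 2.0128e+8)
1/y = 1/(18316156762/91) = 91/18316156762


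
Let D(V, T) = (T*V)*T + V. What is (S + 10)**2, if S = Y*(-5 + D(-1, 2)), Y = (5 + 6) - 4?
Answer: 3600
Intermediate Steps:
Y = 7 (Y = 11 - 4 = 7)
D(V, T) = V + V*T**2 (D(V, T) = V*T**2 + V = V + V*T**2)
S = -70 (S = 7*(-5 - (1 + 2**2)) = 7*(-5 - (1 + 4)) = 7*(-5 - 1*5) = 7*(-5 - 5) = 7*(-10) = -70)
(S + 10)**2 = (-70 + 10)**2 = (-60)**2 = 3600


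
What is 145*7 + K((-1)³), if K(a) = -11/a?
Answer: 1026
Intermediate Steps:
145*7 + K((-1)³) = 145*7 - 11/((-1)³) = 1015 - 11/(-1) = 1015 - 11*(-1) = 1015 + 11 = 1026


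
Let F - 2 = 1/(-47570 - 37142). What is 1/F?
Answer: 84712/169423 ≈ 0.50000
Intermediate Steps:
F = 169423/84712 (F = 2 + 1/(-47570 - 37142) = 2 + 1/(-84712) = 2 - 1/84712 = 169423/84712 ≈ 2.0000)
1/F = 1/(169423/84712) = 84712/169423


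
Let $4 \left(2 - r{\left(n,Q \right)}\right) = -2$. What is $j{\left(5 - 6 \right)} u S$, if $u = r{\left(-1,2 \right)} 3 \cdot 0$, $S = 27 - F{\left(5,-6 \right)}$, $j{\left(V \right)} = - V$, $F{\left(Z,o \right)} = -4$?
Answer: $0$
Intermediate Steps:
$r{\left(n,Q \right)} = \frac{5}{2}$ ($r{\left(n,Q \right)} = 2 - - \frac{1}{2} = 2 + \frac{1}{2} = \frac{5}{2}$)
$S = 31$ ($S = 27 - -4 = 27 + 4 = 31$)
$u = 0$ ($u = \frac{5}{2} \cdot 3 \cdot 0 = \frac{15}{2} \cdot 0 = 0$)
$j{\left(5 - 6 \right)} u S = - (5 - 6) 0 \cdot 31 = \left(-1\right) \left(-1\right) 0 \cdot 31 = 1 \cdot 0 \cdot 31 = 0 \cdot 31 = 0$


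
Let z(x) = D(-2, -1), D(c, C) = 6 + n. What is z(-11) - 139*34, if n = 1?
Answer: -4719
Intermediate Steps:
D(c, C) = 7 (D(c, C) = 6 + 1 = 7)
z(x) = 7
z(-11) - 139*34 = 7 - 139*34 = 7 - 4726 = -4719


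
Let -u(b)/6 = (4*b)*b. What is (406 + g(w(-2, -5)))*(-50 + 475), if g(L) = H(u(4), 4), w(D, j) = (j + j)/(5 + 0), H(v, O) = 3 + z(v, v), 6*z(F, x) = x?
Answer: 146625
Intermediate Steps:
u(b) = -24*b**2 (u(b) = -6*4*b*b = -24*b**2)
z(F, x) = x/6
H(v, O) = 3 + v/6
w(D, j) = 2*j/5 (w(D, j) = (2*j)/5 = (2*j)*(1/5) = 2*j/5)
g(L) = -61 (g(L) = 3 + (-24*4**2)/6 = 3 + (-24*16)/6 = 3 + (1/6)*(-384) = 3 - 64 = -61)
(406 + g(w(-2, -5)))*(-50 + 475) = (406 - 61)*(-50 + 475) = 345*425 = 146625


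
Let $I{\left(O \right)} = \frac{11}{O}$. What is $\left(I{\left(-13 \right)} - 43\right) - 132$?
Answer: $- \frac{2286}{13} \approx -175.85$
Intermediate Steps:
$\left(I{\left(-13 \right)} - 43\right) - 132 = \left(\frac{11}{-13} - 43\right) - 132 = \left(11 \left(- \frac{1}{13}\right) - 43\right) - 132 = \left(- \frac{11}{13} - 43\right) - 132 = - \frac{570}{13} - 132 = - \frac{2286}{13}$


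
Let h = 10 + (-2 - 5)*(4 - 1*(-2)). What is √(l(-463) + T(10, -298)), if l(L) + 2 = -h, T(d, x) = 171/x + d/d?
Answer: √2701966/298 ≈ 5.5160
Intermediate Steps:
h = -32 (h = 10 - 7*(4 + 2) = 10 - 7*6 = 10 - 42 = -32)
T(d, x) = 1 + 171/x (T(d, x) = 171/x + 1 = 1 + 171/x)
l(L) = 30 (l(L) = -2 - 1*(-32) = -2 + 32 = 30)
√(l(-463) + T(10, -298)) = √(30 + (171 - 298)/(-298)) = √(30 - 1/298*(-127)) = √(30 + 127/298) = √(9067/298) = √2701966/298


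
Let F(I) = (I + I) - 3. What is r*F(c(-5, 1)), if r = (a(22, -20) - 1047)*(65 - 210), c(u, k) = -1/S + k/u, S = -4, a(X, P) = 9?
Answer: -436479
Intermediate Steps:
c(u, k) = ¼ + k/u (c(u, k) = -1/(-4) + k/u = -1*(-¼) + k/u = ¼ + k/u)
r = 150510 (r = (9 - 1047)*(65 - 210) = -1038*(-145) = 150510)
F(I) = -3 + 2*I (F(I) = 2*I - 3 = -3 + 2*I)
r*F(c(-5, 1)) = 150510*(-3 + 2*((1 + (¼)*(-5))/(-5))) = 150510*(-3 + 2*(-(1 - 5/4)/5)) = 150510*(-3 + 2*(-⅕*(-¼))) = 150510*(-3 + 2*(1/20)) = 150510*(-3 + ⅒) = 150510*(-29/10) = -436479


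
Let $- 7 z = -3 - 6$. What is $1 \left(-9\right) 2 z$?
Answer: $- \frac{162}{7} \approx -23.143$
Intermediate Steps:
$z = \frac{9}{7}$ ($z = - \frac{-3 - 6}{7} = \left(- \frac{1}{7}\right) \left(-9\right) = \frac{9}{7} \approx 1.2857$)
$1 \left(-9\right) 2 z = 1 \left(-9\right) 2 \cdot \frac{9}{7} = \left(-9\right) \frac{18}{7} = - \frac{162}{7}$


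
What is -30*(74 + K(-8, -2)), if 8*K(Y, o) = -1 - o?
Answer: -8895/4 ≈ -2223.8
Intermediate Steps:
K(Y, o) = -⅛ - o/8 (K(Y, o) = (-1 - o)/8 = -⅛ - o/8)
-30*(74 + K(-8, -2)) = -30*(74 + (-⅛ - ⅛*(-2))) = -30*(74 + (-⅛ + ¼)) = -30*(74 + ⅛) = -30*593/8 = -8895/4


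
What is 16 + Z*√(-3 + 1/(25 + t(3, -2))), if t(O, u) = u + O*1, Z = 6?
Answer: 16 + 3*I*√2002/13 ≈ 16.0 + 10.325*I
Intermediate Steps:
t(O, u) = O + u (t(O, u) = u + O = O + u)
16 + Z*√(-3 + 1/(25 + t(3, -2))) = 16 + 6*√(-3 + 1/(25 + (3 - 2))) = 16 + 6*√(-3 + 1/(25 + 1)) = 16 + 6*√(-3 + 1/26) = 16 + 6*√(-77/26) = 16 + 6*(I*√2002/26) = 16 + 3*I*√2002/13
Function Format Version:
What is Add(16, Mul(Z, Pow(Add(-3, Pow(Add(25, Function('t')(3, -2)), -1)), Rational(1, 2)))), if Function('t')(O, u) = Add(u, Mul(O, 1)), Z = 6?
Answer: Add(16, Mul(Rational(3, 13), I, Pow(2002, Rational(1, 2)))) ≈ Add(16.000, Mul(10.325, I))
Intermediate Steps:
Function('t')(O, u) = Add(O, u) (Function('t')(O, u) = Add(u, O) = Add(O, u))
Add(16, Mul(Z, Pow(Add(-3, Pow(Add(25, Function('t')(3, -2)), -1)), Rational(1, 2)))) = Add(16, Mul(6, Pow(Add(-3, Pow(Add(25, Add(3, -2)), -1)), Rational(1, 2)))) = Add(16, Mul(6, Pow(Add(-3, Pow(Add(25, 1), -1)), Rational(1, 2)))) = Add(16, Mul(6, Pow(Add(-3, Pow(26, -1)), Rational(1, 2)))) = Add(16, Mul(6, Pow(Add(-3, Rational(1, 26)), Rational(1, 2)))) = Add(16, Mul(6, Pow(Rational(-77, 26), Rational(1, 2)))) = Add(16, Mul(6, Mul(Rational(1, 26), I, Pow(2002, Rational(1, 2))))) = Add(16, Mul(Rational(3, 13), I, Pow(2002, Rational(1, 2))))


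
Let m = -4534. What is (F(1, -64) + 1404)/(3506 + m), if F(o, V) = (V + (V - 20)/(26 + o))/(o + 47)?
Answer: -151481/111024 ≈ -1.3644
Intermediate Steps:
F(o, V) = (V + (-20 + V)/(26 + o))/(47 + o)
(F(1, -64) + 1404)/(3506 + m) = ((-20 + 27*(-64) - 64*1)/(1222 + 1**2 + 73*1) + 1404)/(3506 - 4534) = ((-20 - 1728 - 64)/(1222 + 1 + 73) + 1404)/(-1028) = (-1812/1296 + 1404)*(-1/1028) = ((1/1296)*(-1812) + 1404)*(-1/1028) = (-151/108 + 1404)*(-1/1028) = (151481/108)*(-1/1028) = -151481/111024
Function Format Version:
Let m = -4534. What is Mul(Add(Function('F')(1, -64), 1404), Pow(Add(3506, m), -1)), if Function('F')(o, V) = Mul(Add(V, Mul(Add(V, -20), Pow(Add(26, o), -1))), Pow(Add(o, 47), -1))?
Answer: Rational(-151481, 111024) ≈ -1.3644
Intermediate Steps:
Function('F')(o, V) = Mul(Pow(Add(47, o), -1), Add(V, Mul(Pow(Add(26, o), -1), Add(-20, V)))) (Function('F')(o, V) = Mul(Add(V, Mul(Add(-20, V), Pow(Add(26, o), -1))), Pow(Add(47, o), -1)) = Mul(Add(V, Mul(Pow(Add(26, o), -1), Add(-20, V))), Pow(Add(47, o), -1)) = Mul(Pow(Add(47, o), -1), Add(V, Mul(Pow(Add(26, o), -1), Add(-20, V)))))
Mul(Add(Function('F')(1, -64), 1404), Pow(Add(3506, m), -1)) = Mul(Add(Mul(Pow(Add(1222, Pow(1, 2), Mul(73, 1)), -1), Add(-20, Mul(27, -64), Mul(-64, 1))), 1404), Pow(Add(3506, -4534), -1)) = Mul(Add(Mul(Pow(Add(1222, 1, 73), -1), Add(-20, -1728, -64)), 1404), Pow(-1028, -1)) = Mul(Add(Mul(Pow(1296, -1), -1812), 1404), Rational(-1, 1028)) = Mul(Add(Mul(Rational(1, 1296), -1812), 1404), Rational(-1, 1028)) = Mul(Add(Rational(-151, 108), 1404), Rational(-1, 1028)) = Mul(Rational(151481, 108), Rational(-1, 1028)) = Rational(-151481, 111024)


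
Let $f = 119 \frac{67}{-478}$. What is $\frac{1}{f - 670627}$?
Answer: $- \frac{478}{320567679} \approx -1.4911 \cdot 10^{-6}$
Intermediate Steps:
$f = - \frac{7973}{478}$ ($f = 119 \cdot 67 \left(- \frac{1}{478}\right) = 119 \left(- \frac{67}{478}\right) = - \frac{7973}{478} \approx -16.68$)
$\frac{1}{f - 670627} = \frac{1}{- \frac{7973}{478} - 670627} = \frac{1}{- \frac{320567679}{478}} = - \frac{478}{320567679}$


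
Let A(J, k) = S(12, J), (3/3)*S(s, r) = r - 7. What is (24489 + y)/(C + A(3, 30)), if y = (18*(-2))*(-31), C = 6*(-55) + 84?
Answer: -5121/50 ≈ -102.42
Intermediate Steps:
S(s, r) = -7 + r (S(s, r) = r - 7 = -7 + r)
A(J, k) = -7 + J
C = -246 (C = -330 + 84 = -246)
y = 1116 (y = -36*(-31) = 1116)
(24489 + y)/(C + A(3, 30)) = (24489 + 1116)/(-246 + (-7 + 3)) = 25605/(-246 - 4) = 25605/(-250) = 25605*(-1/250) = -5121/50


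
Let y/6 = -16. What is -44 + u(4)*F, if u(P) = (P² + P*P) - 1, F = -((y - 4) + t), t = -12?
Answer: 3428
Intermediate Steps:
y = -96 (y = 6*(-16) = -96)
F = 112 (F = -((-96 - 4) - 12) = -(-100 - 12) = -1*(-112) = 112)
u(P) = -1 + 2*P² (u(P) = (P² + P²) - 1 = 2*P² - 1 = -1 + 2*P²)
-44 + u(4)*F = -44 + (-1 + 2*4²)*112 = -44 + (-1 + 2*16)*112 = -44 + (-1 + 32)*112 = -44 + 31*112 = -44 + 3472 = 3428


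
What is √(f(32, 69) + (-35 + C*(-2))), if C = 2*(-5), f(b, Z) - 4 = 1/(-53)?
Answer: 2*I*√7738/53 ≈ 3.3195*I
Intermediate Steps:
f(b, Z) = 211/53 (f(b, Z) = 4 + 1/(-53) = 4 - 1/53 = 211/53)
C = -10
√(f(32, 69) + (-35 + C*(-2))) = √(211/53 + (-35 - 10*(-2))) = √(211/53 + (-35 + 20)) = √(211/53 - 15) = √(-584/53) = 2*I*√7738/53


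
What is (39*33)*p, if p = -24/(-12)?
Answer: 2574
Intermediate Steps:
p = 2 (p = -24*(-1/12) = 2)
(39*33)*p = (39*33)*2 = 1287*2 = 2574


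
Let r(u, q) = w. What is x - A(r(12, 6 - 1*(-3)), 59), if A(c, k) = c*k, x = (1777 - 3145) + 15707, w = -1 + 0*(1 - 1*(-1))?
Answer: 14398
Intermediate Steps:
w = -1 (w = -1 + 0*(1 + 1) = -1 + 0*2 = -1 + 0 = -1)
r(u, q) = -1
x = 14339 (x = -1368 + 15707 = 14339)
x - A(r(12, 6 - 1*(-3)), 59) = 14339 - (-1)*59 = 14339 - 1*(-59) = 14339 + 59 = 14398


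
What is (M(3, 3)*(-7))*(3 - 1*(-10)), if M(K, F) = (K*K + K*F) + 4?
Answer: -2002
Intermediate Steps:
M(K, F) = 4 + K² + F*K (M(K, F) = (K² + F*K) + 4 = 4 + K² + F*K)
(M(3, 3)*(-7))*(3 - 1*(-10)) = ((4 + 3² + 3*3)*(-7))*(3 - 1*(-10)) = ((4 + 9 + 9)*(-7))*(3 + 10) = (22*(-7))*13 = -154*13 = -2002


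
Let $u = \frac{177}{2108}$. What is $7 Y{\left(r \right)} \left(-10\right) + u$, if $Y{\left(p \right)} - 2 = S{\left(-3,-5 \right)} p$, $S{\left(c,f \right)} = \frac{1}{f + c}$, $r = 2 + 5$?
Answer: $- \frac{41457}{527} \approx -78.666$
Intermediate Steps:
$r = 7$
$S{\left(c,f \right)} = \frac{1}{c + f}$
$u = \frac{177}{2108}$ ($u = 177 \cdot \frac{1}{2108} = \frac{177}{2108} \approx 0.083966$)
$Y{\left(p \right)} = 2 - \frac{p}{8}$ ($Y{\left(p \right)} = 2 + \frac{p}{-3 - 5} = 2 + \frac{p}{-8} = 2 - \frac{p}{8}$)
$7 Y{\left(r \right)} \left(-10\right) + u = 7 \left(2 - \frac{7}{8}\right) \left(-10\right) + \frac{177}{2108} = 7 \cdot \frac{9}{8} \left(-10\right) + \frac{177}{2108} = \frac{63}{8} \left(-10\right) + \frac{177}{2108} = - \frac{315}{4} + \frac{177}{2108} = - \frac{41457}{527}$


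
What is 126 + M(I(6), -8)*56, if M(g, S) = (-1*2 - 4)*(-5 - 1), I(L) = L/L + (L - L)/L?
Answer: 2142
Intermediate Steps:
I(L) = 1 (I(L) = 1 + 0/L = 1 + 0 = 1)
M(g, S) = 36 (M(g, S) = (-2 - 4)*(-6) = -6*(-6) = 36)
126 + M(I(6), -8)*56 = 126 + 36*56 = 126 + 2016 = 2142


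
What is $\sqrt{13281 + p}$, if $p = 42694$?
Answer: $5 \sqrt{2239} \approx 236.59$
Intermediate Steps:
$\sqrt{13281 + p} = \sqrt{13281 + 42694} = \sqrt{55975} = 5 \sqrt{2239}$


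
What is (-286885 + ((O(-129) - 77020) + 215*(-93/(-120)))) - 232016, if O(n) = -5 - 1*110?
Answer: -4766955/8 ≈ -5.9587e+5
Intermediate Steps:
O(n) = -115 (O(n) = -5 - 110 = -115)
(-286885 + ((O(-129) - 77020) + 215*(-93/(-120)))) - 232016 = (-286885 + ((-115 - 77020) + 215*(-93/(-120)))) - 232016 = (-286885 + (-77135 + 215*(-93*(-1/120)))) - 232016 = (-286885 + (-77135 + 215*(31/40))) - 232016 = (-286885 + (-77135 + 1333/8)) - 232016 = (-286885 - 615747/8) - 232016 = -2910827/8 - 232016 = -4766955/8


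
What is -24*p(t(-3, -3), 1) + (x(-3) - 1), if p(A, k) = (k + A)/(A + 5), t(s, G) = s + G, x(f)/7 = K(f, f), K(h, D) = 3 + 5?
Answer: -65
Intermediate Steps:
K(h, D) = 8
x(f) = 56 (x(f) = 7*8 = 56)
t(s, G) = G + s
p(A, k) = (A + k)/(5 + A)
-24*p(t(-3, -3), 1) + (x(-3) - 1) = -24*((-3 - 3) + 1)/(5 + (-3 - 3)) + (56 - 1) = -24*(-6 + 1)/(5 - 6) + 55 = -24*(-5)/(-1) + 55 = -(-24)*(-5) + 55 = -24*5 + 55 = -120 + 55 = -65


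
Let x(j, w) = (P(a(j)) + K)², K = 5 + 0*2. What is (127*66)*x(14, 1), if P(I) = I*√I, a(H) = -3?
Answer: -16764 - 251460*I*√3 ≈ -16764.0 - 4.3554e+5*I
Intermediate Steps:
K = 5 (K = 5 + 0 = 5)
P(I) = I^(3/2)
x(j, w) = (5 - 3*I*√3)² (x(j, w) = ((-3)^(3/2) + 5)² = (-3*I*√3 + 5)² = (5 - 3*I*√3)²)
(127*66)*x(14, 1) = (127*66)*(5 - 3*I*√3)² = 8382*(5 - 3*I*√3)²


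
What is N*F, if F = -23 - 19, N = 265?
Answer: -11130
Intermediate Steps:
F = -42
N*F = 265*(-42) = -11130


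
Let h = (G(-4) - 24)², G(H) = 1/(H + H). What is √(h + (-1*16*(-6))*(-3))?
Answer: √18817/8 ≈ 17.147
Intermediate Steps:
G(H) = 1/(2*H)
h = 37249/64 (h = ((½)/(-4) - 24)² = ((½)*(-¼) - 24)² = (-⅛ - 24)² = (-193/8)² = 37249/64 ≈ 582.02)
√(h + (-1*16*(-6))*(-3)) = √(37249/64 + (-1*16*(-6))*(-3)) = √(37249/64 - 16*(-6)*(-3)) = √(37249/64 + 96*(-3)) = √(37249/64 - 288) = √(18817/64) = √18817/8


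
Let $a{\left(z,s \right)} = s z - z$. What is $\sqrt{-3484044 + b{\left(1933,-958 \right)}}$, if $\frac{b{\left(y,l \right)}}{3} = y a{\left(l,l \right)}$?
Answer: $\sqrt{5324184834} \approx 72967.0$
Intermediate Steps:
$a{\left(z,s \right)} = - z + s z$
$b{\left(y,l \right)} = 3 l y \left(-1 + l\right)$ ($b{\left(y,l \right)} = 3 y l \left(-1 + l\right) = 3 l y \left(-1 + l\right)$)
$\sqrt{-3484044 + b{\left(1933,-958 \right)}} = \sqrt{-3484044 + 3 \left(-958\right) 1933 \left(-1 - 958\right)} = \sqrt{-3484044 + 3 \left(-958\right) 1933 \left(-959\right)} = \sqrt{-3484044 + 5327668878} = \sqrt{5324184834}$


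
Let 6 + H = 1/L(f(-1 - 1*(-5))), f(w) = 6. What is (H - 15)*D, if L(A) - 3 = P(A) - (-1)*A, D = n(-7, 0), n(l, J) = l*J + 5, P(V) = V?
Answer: -314/3 ≈ -104.67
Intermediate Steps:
n(l, J) = 5 + J*l (n(l, J) = J*l + 5 = 5 + J*l)
D = 5 (D = 5 + 0*(-7) = 5 + 0 = 5)
L(A) = 3 + 2*A (L(A) = 3 + (A - (-1)*A) = 3 + (A + A) = 3 + 2*A)
H = -89/15 (H = -6 + 1/(3 + 2*6) = -6 + 1/(3 + 12) = -6 + 1/15 = -89/15 ≈ -5.9333)
(H - 15)*D = (-89/15 - 15)*5 = -314/15*5 = -314/3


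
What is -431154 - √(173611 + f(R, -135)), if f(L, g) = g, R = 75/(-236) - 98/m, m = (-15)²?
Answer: -431154 - 2*√43369 ≈ -4.3157e+5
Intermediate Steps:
m = 225
R = -40003/53100 (R = 75/(-236) - 98/225 = 75*(-1/236) - 98*1/225 = -75/236 - 98/225 = -40003/53100 ≈ -0.75335)
-431154 - √(173611 + f(R, -135)) = -431154 - √(173611 - 135) = -431154 - √173476 = -431154 - 2*√43369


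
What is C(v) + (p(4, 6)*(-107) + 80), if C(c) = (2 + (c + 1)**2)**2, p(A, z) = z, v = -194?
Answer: 1387636439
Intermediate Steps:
C(c) = (2 + (1 + c)**2)**2
C(v) + (p(4, 6)*(-107) + 80) = (2 + (1 - 194)**2)**2 + (6*(-107) + 80) = (2 + (-193)**2)**2 + (-642 + 80) = (2 + 37249)**2 - 562 = 37251**2 - 562 = 1387637001 - 562 = 1387636439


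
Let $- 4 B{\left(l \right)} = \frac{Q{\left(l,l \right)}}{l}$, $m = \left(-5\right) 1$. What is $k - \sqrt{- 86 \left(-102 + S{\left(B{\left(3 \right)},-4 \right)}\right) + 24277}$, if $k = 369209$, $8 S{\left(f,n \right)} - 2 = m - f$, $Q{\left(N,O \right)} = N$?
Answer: $369209 - \frac{\sqrt{529257}}{4} \approx 3.6903 \cdot 10^{5}$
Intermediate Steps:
$m = -5$
$B{\left(l \right)} = - \frac{1}{4}$ ($B{\left(l \right)} = - \frac{l \frac{1}{l}}{4} = \left(- \frac{1}{4}\right) 1 = - \frac{1}{4}$)
$S{\left(f,n \right)} = - \frac{3}{8} - \frac{f}{8}$ ($S{\left(f,n \right)} = \frac{1}{4} + \frac{-5 - f}{8} = \frac{1}{4} - \left(\frac{5}{8} + \frac{f}{8}\right) = - \frac{3}{8} - \frac{f}{8}$)
$k - \sqrt{- 86 \left(-102 + S{\left(B{\left(3 \right)},-4 \right)}\right) + 24277} = 369209 - \sqrt{- 86 \left(-102 - \frac{11}{32}\right) + 24277} = 369209 - \sqrt{\left(-86\right) \left(- \frac{3275}{32}\right) + 24277} = 369209 - \sqrt{\frac{140825}{16} + 24277} = 369209 - \sqrt{\frac{529257}{16}} = 369209 - \frac{\sqrt{529257}}{4}$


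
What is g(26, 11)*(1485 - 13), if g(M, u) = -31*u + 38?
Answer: -446016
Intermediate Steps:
g(M, u) = 38 - 31*u
g(26, 11)*(1485 - 13) = (38 - 31*11)*(1485 - 13) = (38 - 341)*1472 = -303*1472 = -446016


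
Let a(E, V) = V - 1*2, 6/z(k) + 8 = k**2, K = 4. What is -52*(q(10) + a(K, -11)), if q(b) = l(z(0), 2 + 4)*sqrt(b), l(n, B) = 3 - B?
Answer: 676 + 156*sqrt(10) ≈ 1169.3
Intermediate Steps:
z(k) = 6/(-8 + k**2)
q(b) = -3*sqrt(b) (q(b) = (3 - (2 + 4))*sqrt(b) = (3 - 1*6)*sqrt(b) = (3 - 6)*sqrt(b) = -3*sqrt(b))
a(E, V) = -2 + V (a(E, V) = V - 2 = -2 + V)
-52*(q(10) + a(K, -11)) = -52*(-3*sqrt(10) + (-2 - 11)) = -52*(-3*sqrt(10) - 13) = -52*(-13 - 3*sqrt(10)) = 676 + 156*sqrt(10)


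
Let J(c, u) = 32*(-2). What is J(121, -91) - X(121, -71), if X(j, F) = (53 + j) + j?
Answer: -359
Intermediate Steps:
J(c, u) = -64
X(j, F) = 53 + 2*j
J(121, -91) - X(121, -71) = -64 - (53 + 2*121) = -64 - (53 + 242) = -64 - 1*295 = -64 - 295 = -359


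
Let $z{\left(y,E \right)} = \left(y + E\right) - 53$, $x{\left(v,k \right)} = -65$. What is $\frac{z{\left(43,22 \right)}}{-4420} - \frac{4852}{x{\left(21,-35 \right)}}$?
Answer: $\frac{82481}{1105} \approx 74.643$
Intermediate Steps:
$z{\left(y,E \right)} = -53 + E + y$ ($z{\left(y,E \right)} = \left(E + y\right) - 53 = -53 + E + y$)
$\frac{z{\left(43,22 \right)}}{-4420} - \frac{4852}{x{\left(21,-35 \right)}} = \frac{-53 + 22 + 43}{-4420} - \frac{4852}{-65} = 12 \left(- \frac{1}{4420}\right) - - \frac{4852}{65} = - \frac{3}{1105} + \frac{4852}{65} = \frac{82481}{1105}$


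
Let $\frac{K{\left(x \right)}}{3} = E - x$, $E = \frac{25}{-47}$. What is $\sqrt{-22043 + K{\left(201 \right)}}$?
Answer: $\frac{11 i \sqrt{413459}}{47} \approx 150.49 i$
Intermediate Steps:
$E = - \frac{25}{47}$ ($E = 25 \left(- \frac{1}{47}\right) = - \frac{25}{47} \approx -0.53191$)
$K{\left(x \right)} = - \frac{75}{47} - 3 x$ ($K{\left(x \right)} = 3 \left(- \frac{25}{47} - x\right) = - \frac{75}{47} - 3 x$)
$\sqrt{-22043 + K{\left(201 \right)}} = \sqrt{-22043 - \frac{28416}{47}} = \sqrt{- \frac{1064437}{47}} = \frac{11 i \sqrt{413459}}{47}$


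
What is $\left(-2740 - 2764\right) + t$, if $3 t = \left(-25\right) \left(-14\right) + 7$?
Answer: $-5385$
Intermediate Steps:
$t = 119$ ($t = \frac{\left(-25\right) \left(-14\right) + 7}{3} = \frac{350 + 7}{3} = \frac{1}{3} \cdot 357 = 119$)
$\left(-2740 - 2764\right) + t = \left(-2740 - 2764\right) + 119 = -5504 + 119 = -5385$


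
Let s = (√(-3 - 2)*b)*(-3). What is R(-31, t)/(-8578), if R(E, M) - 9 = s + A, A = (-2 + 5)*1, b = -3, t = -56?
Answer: -6/4289 - 9*I*√5/8578 ≈ -0.0013989 - 0.0023461*I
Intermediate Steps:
s = 9*I*√5 (s = (√(-3 - 2)*(-3))*(-3) = (√(-5)*(-3))*(-3) = ((I*√5)*(-3))*(-3) = -3*I*√5*(-3) = 9*I*√5 ≈ 20.125*I)
A = 3 (A = 3*1 = 3)
R(E, M) = 12 + 9*I*√5 (R(E, M) = 9 + (9*I*√5 + 3) = 9 + (3 + 9*I*√5) = 12 + 9*I*√5)
R(-31, t)/(-8578) = (12 + 9*I*√5)/(-8578) = (12 + 9*I*√5)*(-1/8578) = -6/4289 - 9*I*√5/8578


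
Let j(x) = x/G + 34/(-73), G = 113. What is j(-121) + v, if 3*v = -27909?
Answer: -76753122/8249 ≈ -9304.5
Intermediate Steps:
v = -9303 (v = (⅓)*(-27909) = -9303)
j(x) = -34/73 + x/113 (j(x) = x/113 + 34/(-73) = x*(1/113) + 34*(-1/73) = x/113 - 34/73 = -34/73 + x/113)
j(-121) + v = (-34/73 + (1/113)*(-121)) - 9303 = (-34/73 - 121/113) - 9303 = -12675/8249 - 9303 = -76753122/8249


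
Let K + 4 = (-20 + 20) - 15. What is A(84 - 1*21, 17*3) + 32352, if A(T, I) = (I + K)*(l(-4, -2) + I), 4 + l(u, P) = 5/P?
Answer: 33776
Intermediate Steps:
l(u, P) = -4 + 5/P
K = -19 (K = -4 + ((-20 + 20) - 15) = -4 + (0 - 15) = -4 - 15 = -19)
A(T, I) = (-19 + I)*(-13/2 + I) (A(T, I) = (I - 19)*((-4 + 5/(-2)) + I) = (-19 + I)*((-4 + 5*(-½)) + I) = (-19 + I)*((-4 - 5/2) + I) = (-19 + I)*(-13/2 + I))
A(84 - 1*21, 17*3) + 32352 = (247/2 + (17*3)² - 867*3/2) + 32352 = (247/2 + 51² - 51/2*51) + 32352 = (247/2 + 2601 - 2601/2) + 32352 = 1424 + 32352 = 33776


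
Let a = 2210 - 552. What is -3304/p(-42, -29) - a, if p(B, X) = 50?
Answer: -43102/25 ≈ -1724.1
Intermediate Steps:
a = 1658
-3304/p(-42, -29) - a = -3304/50 - 1*1658 = -3304*1/50 - 1658 = -1652/25 - 1658 = -43102/25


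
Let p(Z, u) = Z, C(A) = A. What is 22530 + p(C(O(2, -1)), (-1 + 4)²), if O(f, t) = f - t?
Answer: 22533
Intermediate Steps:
22530 + p(C(O(2, -1)), (-1 + 4)²) = 22530 + (2 - 1*(-1)) = 22530 + (2 + 1) = 22530 + 3 = 22533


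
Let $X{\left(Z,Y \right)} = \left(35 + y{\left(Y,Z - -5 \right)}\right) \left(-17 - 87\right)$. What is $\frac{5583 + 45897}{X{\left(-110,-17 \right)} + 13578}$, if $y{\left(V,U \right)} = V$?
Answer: $\frac{8580}{1951} \approx 4.3977$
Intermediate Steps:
$X{\left(Z,Y \right)} = -3640 - 104 Y$ ($X{\left(Z,Y \right)} = \left(35 + Y\right) \left(-17 - 87\right) = \left(35 + Y\right) \left(-104\right) = -3640 - 104 Y$)
$\frac{5583 + 45897}{X{\left(-110,-17 \right)} + 13578} = \frac{5583 + 45897}{\left(-3640 - -1768\right) + 13578} = \frac{51480}{\left(-3640 + 1768\right) + 13578} = \frac{51480}{-1872 + 13578} = \frac{51480}{11706} = 51480 \cdot \frac{1}{11706} = \frac{8580}{1951}$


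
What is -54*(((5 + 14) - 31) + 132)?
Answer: -6480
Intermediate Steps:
-54*(((5 + 14) - 31) + 132) = -54*((19 - 31) + 132) = -54*(-12 + 132) = -54*120 = -6480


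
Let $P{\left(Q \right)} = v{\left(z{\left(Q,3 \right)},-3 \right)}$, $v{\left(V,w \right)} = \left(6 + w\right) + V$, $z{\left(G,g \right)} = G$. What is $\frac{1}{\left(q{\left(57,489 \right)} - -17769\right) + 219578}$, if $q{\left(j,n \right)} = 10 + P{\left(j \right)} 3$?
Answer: $\frac{1}{237537} \approx 4.2099 \cdot 10^{-6}$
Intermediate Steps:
$v{\left(V,w \right)} = 6 + V + w$
$P{\left(Q \right)} = 3 + Q$ ($P{\left(Q \right)} = 6 + Q - 3 = 3 + Q$)
$q{\left(j,n \right)} = 19 + 3 j$ ($q{\left(j,n \right)} = 10 + \left(3 + j\right) 3 = 10 + \left(9 + 3 j\right) = 19 + 3 j$)
$\frac{1}{\left(q{\left(57,489 \right)} - -17769\right) + 219578} = \frac{1}{\left(\left(19 + 3 \cdot 57\right) - -17769\right) + 219578} = \frac{1}{\left(\left(19 + 171\right) + 17769\right) + 219578} = \frac{1}{\left(190 + 17769\right) + 219578} = \frac{1}{17959 + 219578} = \frac{1}{237537}$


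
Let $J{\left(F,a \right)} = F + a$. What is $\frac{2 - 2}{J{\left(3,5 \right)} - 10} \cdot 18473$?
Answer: $0$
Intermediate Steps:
$\frac{2 - 2}{J{\left(3,5 \right)} - 10} \cdot 18473 = \frac{2 - 2}{\left(3 + 5\right) - 10} \cdot 18473 = \frac{0}{8 - 10} \cdot 18473 = \frac{0}{-2} \cdot 18473 = 0 \left(- \frac{1}{2}\right) 18473 = 0 \cdot 18473 = 0$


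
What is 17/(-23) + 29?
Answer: 650/23 ≈ 28.261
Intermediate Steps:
17/(-23) + 29 = -1/23*17 + 29 = -17/23 + 29 = 650/23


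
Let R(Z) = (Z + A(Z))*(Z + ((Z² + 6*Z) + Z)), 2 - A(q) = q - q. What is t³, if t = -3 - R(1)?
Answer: -27000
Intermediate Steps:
A(q) = 2 (A(q) = 2 - (q - q) = 2 - 1*0 = 2 + 0 = 2)
R(Z) = (2 + Z)*(Z² + 8*Z) (R(Z) = (Z + 2)*(Z + ((Z² + 6*Z) + Z)) = (2 + Z)*(Z + (Z² + 7*Z)) = (2 + Z)*(Z² + 8*Z))
t = -30 (t = -3 - (16 + 1² + 10*1) = -3 - (16 + 1 + 10) = -3 - 27 = -30)
t³ = (-30)³ = -27000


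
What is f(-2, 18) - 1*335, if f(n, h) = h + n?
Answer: -319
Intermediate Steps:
f(-2, 18) - 1*335 = (18 - 2) - 1*335 = 16 - 335 = -319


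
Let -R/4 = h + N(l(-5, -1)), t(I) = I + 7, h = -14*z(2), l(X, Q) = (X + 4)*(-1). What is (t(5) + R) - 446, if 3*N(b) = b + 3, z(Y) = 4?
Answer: -646/3 ≈ -215.33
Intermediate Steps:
l(X, Q) = -4 - X (l(X, Q) = (4 + X)*(-1) = -4 - X)
N(b) = 1 + b/3 (N(b) = (b + 3)/3 = (3 + b)/3 = 1 + b/3)
h = -56 (h = -14*4 = -56)
t(I) = 7 + I
R = 656/3 (R = -4*(-56 + (1 + (-4 - 1*(-5))/3)) = -4*(-56 + (1 + (-4 + 5)/3)) = -4*(-56 + (1 + (1/3)*1)) = -4*(-56 + (1 + 1/3)) = -4*(-56 + 4/3) = -4*(-164/3) = 656/3 ≈ 218.67)
(t(5) + R) - 446 = ((7 + 5) + 656/3) - 446 = (12 + 656/3) - 446 = 692/3 - 446 = -646/3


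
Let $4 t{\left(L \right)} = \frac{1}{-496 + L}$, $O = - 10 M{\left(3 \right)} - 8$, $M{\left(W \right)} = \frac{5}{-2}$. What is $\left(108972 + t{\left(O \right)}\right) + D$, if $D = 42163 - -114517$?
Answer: $\frac{508989231}{1916} \approx 2.6565 \cdot 10^{5}$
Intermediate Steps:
$M{\left(W \right)} = - \frac{5}{2}$ ($M{\left(W \right)} = 5 \left(- \frac{1}{2}\right) = - \frac{5}{2}$)
$D = 156680$ ($D = 42163 + 114517 = 156680$)
$O = 17$ ($O = \left(-10\right) \left(- \frac{5}{2}\right) - 8 = 25 - 8 = 17$)
$t{\left(L \right)} = \frac{1}{4 \left(-496 + L\right)}$
$\left(108972 + t{\left(O \right)}\right) + D = \left(108972 + \frac{1}{4 \left(-496 + 17\right)}\right) + 156680 = \left(108972 + \frac{1}{4 \left(-479\right)}\right) + 156680 = \left(108972 + \frac{1}{4} \left(- \frac{1}{479}\right)\right) + 156680 = \left(108972 - \frac{1}{1916}\right) + 156680 = \frac{208790351}{1916} + 156680 = \frac{508989231}{1916}$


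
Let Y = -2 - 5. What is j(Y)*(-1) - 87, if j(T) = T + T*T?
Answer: -129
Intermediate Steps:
Y = -7
j(T) = T + T²
j(Y)*(-1) - 87 = -7*(1 - 7)*(-1) - 87 = -7*(-6)*(-1) - 87 = 42*(-1) - 87 = -42 - 87 = -129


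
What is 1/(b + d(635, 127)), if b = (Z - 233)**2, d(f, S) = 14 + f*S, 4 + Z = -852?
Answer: 1/1266580 ≈ 7.8953e-7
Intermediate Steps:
Z = -856 (Z = -4 - 852 = -856)
d(f, S) = 14 + S*f
b = 1185921 (b = (-856 - 233)**2 = (-1089)**2 = 1185921)
1/(b + d(635, 127)) = 1/(1185921 + (14 + 127*635)) = 1/(1185921 + (14 + 80645)) = 1/(1185921 + 80659) = 1/1266580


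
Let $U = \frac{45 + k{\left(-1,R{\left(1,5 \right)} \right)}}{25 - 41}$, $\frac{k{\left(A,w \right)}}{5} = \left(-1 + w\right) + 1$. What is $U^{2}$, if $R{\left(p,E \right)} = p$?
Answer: $\frac{625}{64} \approx 9.7656$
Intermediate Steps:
$k{\left(A,w \right)} = 5 w$ ($k{\left(A,w \right)} = 5 \left(\left(-1 + w\right) + 1\right) = 5 w$)
$U = - \frac{25}{8}$ ($U = \frac{45 + 5 \cdot 1}{25 - 41} = \frac{45 + 5}{-16} = 50 \left(- \frac{1}{16}\right) = - \frac{25}{8} \approx -3.125$)
$U^{2} = \left(- \frac{25}{8}\right)^{2} = \frac{625}{64}$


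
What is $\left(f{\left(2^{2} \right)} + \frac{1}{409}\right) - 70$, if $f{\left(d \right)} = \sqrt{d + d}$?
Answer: $- \frac{28629}{409} + 2 \sqrt{2} \approx -67.169$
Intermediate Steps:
$f{\left(d \right)} = \sqrt{2} \sqrt{d}$ ($f{\left(d \right)} = \sqrt{2 d} = \sqrt{2} \sqrt{d}$)
$\left(f{\left(2^{2} \right)} + \frac{1}{409}\right) - 70 = \left(\sqrt{2} \sqrt{2^{2}} + \frac{1}{409}\right) - 70 = \left(\sqrt{2} \sqrt{4} + \frac{1}{409}\right) - 70 = \left(\sqrt{2} \cdot 2 + \frac{1}{409}\right) - 70 = \left(2 \sqrt{2} + \frac{1}{409}\right) - 70 = \left(\frac{1}{409} + 2 \sqrt{2}\right) - 70 = - \frac{28629}{409} + 2 \sqrt{2}$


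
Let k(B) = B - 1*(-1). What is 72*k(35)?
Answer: 2592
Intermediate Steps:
k(B) = 1 + B (k(B) = B + 1 = 1 + B)
72*k(35) = 72*(1 + 35) = 72*36 = 2592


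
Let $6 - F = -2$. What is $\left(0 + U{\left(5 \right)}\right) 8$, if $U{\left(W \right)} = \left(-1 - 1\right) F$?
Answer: $-128$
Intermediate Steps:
$F = 8$ ($F = 6 - -2 = 6 + 2 = 8$)
$U{\left(W \right)} = -16$ ($U{\left(W \right)} = \left(-1 - 1\right) 8 = \left(-2\right) 8 = -16$)
$\left(0 + U{\left(5 \right)}\right) 8 = \left(0 - 16\right) 8 = \left(-16\right) 8 = -128$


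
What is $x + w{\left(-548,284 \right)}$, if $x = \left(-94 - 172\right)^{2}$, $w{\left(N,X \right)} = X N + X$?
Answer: $-84592$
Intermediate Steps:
$w{\left(N,X \right)} = X + N X$ ($w{\left(N,X \right)} = N X + X = X + N X$)
$x = 70756$ ($x = \left(-266\right)^{2} = 70756$)
$x + w{\left(-548,284 \right)} = 70756 + 284 \left(1 - 548\right) = 70756 + 284 \left(-547\right) = 70756 - 155348 = -84592$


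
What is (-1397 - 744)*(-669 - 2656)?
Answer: 7118825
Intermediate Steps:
(-1397 - 744)*(-669 - 2656) = -2141*(-3325) = 7118825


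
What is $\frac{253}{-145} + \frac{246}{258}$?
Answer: $- \frac{4934}{6235} \approx -0.79134$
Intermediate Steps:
$\frac{253}{-145} + \frac{246}{258} = 253 \left(- \frac{1}{145}\right) + 246 \cdot \frac{1}{258} = - \frac{253}{145} + \frac{41}{43} = - \frac{4934}{6235}$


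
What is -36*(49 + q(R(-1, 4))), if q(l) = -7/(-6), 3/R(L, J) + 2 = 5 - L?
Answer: -1806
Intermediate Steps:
R(L, J) = 3/(3 - L) (R(L, J) = 3/(-2 + (5 - L)) = 3/(3 - L))
q(l) = 7/6 (q(l) = -7*(-⅙) = 7/6)
-36*(49 + q(R(-1, 4))) = -36*(49 + 7/6) = -36*301/6 = -1806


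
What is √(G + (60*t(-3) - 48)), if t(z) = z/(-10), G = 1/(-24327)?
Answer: I*√1972679133/8109 ≈ 5.4772*I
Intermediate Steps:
G = -1/24327 ≈ -4.1107e-5
t(z) = -z/10 (t(z) = z*(-⅒) = -z/10)
√(G + (60*t(-3) - 48)) = √(-1/24327 + (60*(-⅒*(-3)) - 48)) = √(-1/24327 + (60*(3/10) - 48)) = √(-1/24327 + (18 - 48)) = √(-1/24327 - 30) = √(-729811/24327) = I*√1972679133/8109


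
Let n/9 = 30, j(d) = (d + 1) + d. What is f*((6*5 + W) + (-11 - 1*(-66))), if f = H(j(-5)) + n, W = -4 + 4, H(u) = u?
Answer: 22185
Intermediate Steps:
j(d) = 1 + 2*d (j(d) = (1 + d) + d = 1 + 2*d)
n = 270 (n = 9*30 = 270)
W = 0
f = 261 (f = (1 + 2*(-5)) + 270 = (1 - 10) + 270 = -9 + 270 = 261)
f*((6*5 + W) + (-11 - 1*(-66))) = 261*((6*5 + 0) + (-11 - 1*(-66))) = 261*((30 + 0) + (-11 + 66)) = 261*(30 + 55) = 261*85 = 22185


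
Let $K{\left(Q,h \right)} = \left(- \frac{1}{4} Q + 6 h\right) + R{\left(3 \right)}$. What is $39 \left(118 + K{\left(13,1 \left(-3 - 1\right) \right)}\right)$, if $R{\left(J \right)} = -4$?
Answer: $\frac{13533}{4} \approx 3383.3$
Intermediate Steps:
$K{\left(Q,h \right)} = -4 + 6 h - \frac{Q}{4}$ ($K{\left(Q,h \right)} = \left(- \frac{1}{4} Q + 6 h\right) - 4 = \left(\left(-1\right) \frac{1}{4} Q + 6 h\right) - 4 = \left(- \frac{Q}{4} + 6 h\right) - 4 = \left(6 h - \frac{Q}{4}\right) - 4 = -4 + 6 h - \frac{Q}{4}$)
$39 \left(118 + K{\left(13,1 \left(-3 - 1\right) \right)}\right) = 39 \left(118 - \left(\frac{29}{4} - 6 \left(-3 - 1\right)\right)\right) = 39 \left(118 - \left(\frac{29}{4} - 6 \left(-4\right)\right)\right) = 39 \left(118 - \frac{125}{4}\right) = 39 \cdot \frac{347}{4} = \frac{13533}{4}$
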